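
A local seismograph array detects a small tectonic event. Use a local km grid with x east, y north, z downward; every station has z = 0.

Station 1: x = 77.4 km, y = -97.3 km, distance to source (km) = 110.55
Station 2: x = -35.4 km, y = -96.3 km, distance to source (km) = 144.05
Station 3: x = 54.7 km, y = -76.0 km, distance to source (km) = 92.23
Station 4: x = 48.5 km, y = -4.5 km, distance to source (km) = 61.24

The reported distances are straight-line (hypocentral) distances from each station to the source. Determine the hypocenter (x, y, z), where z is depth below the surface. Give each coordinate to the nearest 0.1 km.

Each station gives a sphere (x−x_i)² + (y−y_i)² + z² = d_i² (stations at z=0).
Subtracting the Station 1 sphere from Station 2 and Station 3: z² cancels, leaving linear equations in x and y:
-225.6 x + 2.0 y = -13460.30
-45.4 x + 42.6 y = -2975.03
Solving: x ≈ 59.609, y ≈ -6.310 km (keep extra digits for the depth step; rounded: 59.6, -6.3).
Then from the Station 1 sphere: z² = 110.55² − (x − 77.4)² − (y + 97.3)² with x = 59.609, y = -6.310, so z ≈ 60.213 ≈ 60.2 km.

x ≈ 59.6 km, y ≈ -6.3 km, depth ≈ 60.2 km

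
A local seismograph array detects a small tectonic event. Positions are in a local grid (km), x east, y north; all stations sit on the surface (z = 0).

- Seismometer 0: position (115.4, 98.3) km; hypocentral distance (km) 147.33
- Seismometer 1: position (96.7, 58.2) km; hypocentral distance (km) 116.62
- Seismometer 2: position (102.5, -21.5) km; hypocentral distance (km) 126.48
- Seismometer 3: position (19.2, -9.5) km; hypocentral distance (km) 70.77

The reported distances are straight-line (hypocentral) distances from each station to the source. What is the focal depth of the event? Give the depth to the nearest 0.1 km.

58.3 km

Each station gives a sphere (x−x_i)² + (y−y_i)² + z² = d_i² (stations at z=0).
Subtracting the Seismometer 0 sphere from Seismometer 1 and Seismometer 2: z² cancels, leaving linear equations in x and y:
-37.4 x − 80.2 y = -2136.02
-25.8 x − 239.6 y = -6302.61
Solving: x ≈ 0.917, y ≈ 26.206 km (keep extra digits for the depth step; rounded: 0.9, 26.2).
Then from the Seismometer 0 sphere: z² = 147.33² − (x − 115.4)² − (y − 98.3)² with x = 0.917, y = 26.206, so z ≈ 58.329 ≈ 58.3 km.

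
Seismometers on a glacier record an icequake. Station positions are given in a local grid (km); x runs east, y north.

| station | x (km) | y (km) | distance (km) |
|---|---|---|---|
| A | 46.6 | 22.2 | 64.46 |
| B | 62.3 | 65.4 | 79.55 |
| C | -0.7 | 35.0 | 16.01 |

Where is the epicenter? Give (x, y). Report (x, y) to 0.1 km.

Circle about each station: (x − 46.6)² + (y − 22.2)² = 64.46²; (x − 62.3)² + (y − 65.4)² = 79.55²; (x + 0.7)² + (y − 35.0)² = 16.01².
Subtracting the A equation from the B and C equations removes the quadratic terms:
31.4 x + 86.4 y = 3320.94
-94.6 x + 25.6 y = 2459.86
Solving the 2×2 system: x ≈ -14.2, y ≈ 43.6 km.

x ≈ -14.2 km, y ≈ 43.6 km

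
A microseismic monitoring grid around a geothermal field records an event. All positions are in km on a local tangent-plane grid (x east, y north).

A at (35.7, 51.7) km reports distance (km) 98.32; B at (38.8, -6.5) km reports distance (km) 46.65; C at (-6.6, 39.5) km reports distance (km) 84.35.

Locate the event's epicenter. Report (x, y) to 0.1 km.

Circle about each station: (x − 35.7)² + (y − 51.7)² = 98.32²; (x − 38.8)² + (y + 6.5)² = 46.65²; (x + 6.6)² + (y − 39.5)² = 84.35².
Subtracting pairs of circle equations eliminates x²+y² and gives linear equations (the radical axes):
6.2 x − 116.4 y = 5090.91
-84.6 x − 24.4 y = 208.33
Solving the 2×2 system: x ≈ 10.0, y ≈ -43.2 km.

x ≈ 10.0 km, y ≈ -43.2 km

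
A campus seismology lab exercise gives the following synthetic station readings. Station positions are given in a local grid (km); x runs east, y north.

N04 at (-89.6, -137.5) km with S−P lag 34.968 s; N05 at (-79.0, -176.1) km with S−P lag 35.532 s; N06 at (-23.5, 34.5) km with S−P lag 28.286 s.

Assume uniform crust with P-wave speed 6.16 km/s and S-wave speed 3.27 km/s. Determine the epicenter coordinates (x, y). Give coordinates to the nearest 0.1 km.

Distance from S−P lag: d = Δt · v_P v_S / (v_P − v_S) = Δt · (6.16·3.27)/(6.16−3.27) ≈ 6.9700·Δt.
So d_N04 = 243.73, d_N05 = 247.66, d_N06 = 197.15 km.
Circle about each station: (x + 89.6)² + (y + 137.5)² = 243.73²; (x + 79.0)² + (y + 176.1)² = 247.66²; (x + 23.5)² + (y − 34.5)² = 197.15².
Subtracting the N04 equation from the N05 and N06 equations removes the quadratic terms:
21.2 x − 77.2 y = 8386.64
132.2 x + 344.0 y = -4655.72
Solving the 2×2 system: x ≈ 144.3, y ≈ -69.0 km.

x ≈ 144.3 km, y ≈ -69.0 km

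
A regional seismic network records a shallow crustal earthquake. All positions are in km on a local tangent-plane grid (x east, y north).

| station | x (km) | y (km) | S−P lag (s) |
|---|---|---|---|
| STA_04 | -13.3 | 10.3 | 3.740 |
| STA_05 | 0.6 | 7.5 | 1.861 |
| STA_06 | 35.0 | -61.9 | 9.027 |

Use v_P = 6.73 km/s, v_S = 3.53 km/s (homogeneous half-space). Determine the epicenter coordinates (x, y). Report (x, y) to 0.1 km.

Distance from S−P lag: d = Δt · v_P v_S / (v_P − v_S) = Δt · (6.73·3.53)/(6.73−3.53) ≈ 7.4240·Δt.
So d_STA_04 = 27.77, d_STA_05 = 13.82, d_STA_06 = 67.02 km.
Circle about each station: (x + 13.3)² + (y − 10.3)² = 27.77²; (x − 0.6)² + (y − 7.5)² = 13.82²; (x − 35.0)² + (y + 61.9)² = 67.02².
Subtracting the STA_04 equation from the STA_05 and STA_06 equations removes the quadratic terms:
27.8 x − 5.6 y = 353.81
96.6 x − 144.4 y = 1053.12
Solving the 2×2 system: x ≈ 13.0, y ≈ 1.4 km.

(13.0, 1.4)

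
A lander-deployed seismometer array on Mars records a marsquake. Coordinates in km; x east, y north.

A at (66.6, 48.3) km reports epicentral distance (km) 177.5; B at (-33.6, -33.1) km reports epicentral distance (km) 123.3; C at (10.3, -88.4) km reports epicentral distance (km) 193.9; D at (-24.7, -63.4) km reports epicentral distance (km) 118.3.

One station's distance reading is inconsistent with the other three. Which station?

Solve using three stations at a time. Using A, B, C (subtract circle equations pairwise → linear system) gives (x, y) ≈ (-110.2, 63.5).
Distances from that point to each station vs reported:
  A: calculated 177.5 vs reported 177.5 → residual 0.0 km
  B: calculated 123.3 vs reported 123.3 → residual 0.0 km
  C: calculated 193.9 vs reported 193.9 → residual 0.0 km
  D: calculated 153.0 vs reported 118.3 → residual 34.7 km
A, B, C are mutually consistent (residuals ≈ 0); D is off by 34.7 km.

D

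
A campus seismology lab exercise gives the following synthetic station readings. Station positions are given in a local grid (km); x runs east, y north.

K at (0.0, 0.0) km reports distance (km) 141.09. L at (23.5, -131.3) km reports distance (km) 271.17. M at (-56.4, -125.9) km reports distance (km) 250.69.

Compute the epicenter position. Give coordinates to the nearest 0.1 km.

(-66.2, 124.6)

Circle about each station: x² + y² = 141.09²; (x − 23.5)² + (y + 131.3)² = 271.17²; (x + 56.4)² + (y + 125.9)² = 250.69².
Subtracting the K equation from the L and M equations removes the quadratic terms:
47.0 x − 262.6 y = -35834.84
-112.8 x − 251.8 y = -23907.32
Solving the 2×2 system: x ≈ -66.2, y ≈ 124.6 km.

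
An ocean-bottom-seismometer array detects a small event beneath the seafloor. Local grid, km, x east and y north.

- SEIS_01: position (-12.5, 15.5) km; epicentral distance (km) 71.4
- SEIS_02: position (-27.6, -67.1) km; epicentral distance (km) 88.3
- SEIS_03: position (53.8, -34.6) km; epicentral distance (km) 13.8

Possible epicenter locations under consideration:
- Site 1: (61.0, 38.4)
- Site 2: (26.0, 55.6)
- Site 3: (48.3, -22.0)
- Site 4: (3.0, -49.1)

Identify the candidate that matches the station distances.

Site 3

For each candidate, compare |candidate − station| to the reported distance:
Site 1: residuals SEIS_01 5.6, SEIS_02 49.5, SEIS_03 59.6 → max 59.6 km
Site 2: residuals SEIS_01 15.8, SEIS_02 45.6, SEIS_03 80.6 → max 80.6 km
Site 3: residuals SEIS_01 0.0, SEIS_02 0.0, SEIS_03 0.1 → max 0.1 km
Site 4: residuals SEIS_01 5.0, SEIS_02 52.8, SEIS_03 39.0 → max 52.8 km
Only Site 3 has all residuals ≈ 0.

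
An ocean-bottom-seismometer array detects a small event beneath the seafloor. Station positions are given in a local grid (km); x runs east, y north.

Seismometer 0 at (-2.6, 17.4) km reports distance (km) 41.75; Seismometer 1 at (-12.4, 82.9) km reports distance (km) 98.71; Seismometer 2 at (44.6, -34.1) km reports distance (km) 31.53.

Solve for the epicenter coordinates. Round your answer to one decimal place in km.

32.7 km east, -4.9 km north

Circle about each station: (x + 2.6)² + (y − 17.4)² = 41.75²; (x + 12.4)² + (y − 82.9)² = 98.71²; (x − 44.6)² + (y + 34.1)² = 31.53².
Subtracting the Seismometer 0 equation from the Seismometer 1 and Seismometer 2 equations removes the quadratic terms:
-19.6 x + 131.0 y = -1283.95
94.4 x − 103.0 y = 3591.37
Solving the 2×2 system: x ≈ 32.7, y ≈ -4.9 km.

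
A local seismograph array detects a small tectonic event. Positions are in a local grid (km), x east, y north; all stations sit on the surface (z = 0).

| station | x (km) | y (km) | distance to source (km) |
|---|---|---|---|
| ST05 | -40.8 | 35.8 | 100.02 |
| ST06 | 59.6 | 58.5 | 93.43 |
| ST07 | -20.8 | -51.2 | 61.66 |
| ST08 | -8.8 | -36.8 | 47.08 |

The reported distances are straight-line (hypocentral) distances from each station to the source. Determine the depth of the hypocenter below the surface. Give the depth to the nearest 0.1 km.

Each station gives a sphere (x−x_i)² + (y−y_i)² + z² = d_i² (stations at z=0).
Subtracting the ST05 sphere from ST06 and ST07: z² cancels, leaving linear equations in x and y:
200.8 x + 45.4 y = 5302.97
40.0 x − 174.0 y = 6309.84
Solving: x ≈ 32.898, y ≈ -28.701 km (keep extra digits for the depth step; rounded: 32.9, -28.7).
Then from the ST05 sphere: z² = 100.02² − (x + 40.8)² − (y − 35.8)² with x = 32.898, y = -28.701, so z ≈ 20.303 ≈ 20.3 km.
Check against ST08 (with the unrounded solution): distance 47.08 ≈ 47.08 km. ✓

z ≈ 20.3 km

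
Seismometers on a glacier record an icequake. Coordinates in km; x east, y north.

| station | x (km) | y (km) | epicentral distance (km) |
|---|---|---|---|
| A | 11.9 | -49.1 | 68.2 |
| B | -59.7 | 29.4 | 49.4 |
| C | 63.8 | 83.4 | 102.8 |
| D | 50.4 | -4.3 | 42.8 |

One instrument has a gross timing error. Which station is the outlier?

Solve using three stations at a time. Using A, B, C (subtract circle equations pairwise → linear system) gives (x, y) ≈ (-12.6, 14.6).
Distances from that point to each station vs reported:
  A: calculated 68.2 vs reported 68.2 → residual 0.0 km
  B: calculated 49.4 vs reported 49.4 → residual 0.0 km
  C: calculated 102.8 vs reported 102.8 → residual 0.0 km
  D: calculated 65.7 vs reported 42.8 → residual 22.9 km
A, B, C are mutually consistent (residuals ≈ 0); D is off by 22.9 km.

D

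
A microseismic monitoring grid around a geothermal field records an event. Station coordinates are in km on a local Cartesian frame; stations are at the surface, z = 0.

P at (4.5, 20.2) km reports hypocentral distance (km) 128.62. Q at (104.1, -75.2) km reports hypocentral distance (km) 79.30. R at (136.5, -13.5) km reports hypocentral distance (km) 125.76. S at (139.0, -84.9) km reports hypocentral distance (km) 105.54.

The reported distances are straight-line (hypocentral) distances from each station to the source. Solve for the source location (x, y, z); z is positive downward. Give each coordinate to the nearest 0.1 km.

Each station gives a sphere (x−x_i)² + (y−y_i)² + z² = d_i² (stations at z=0).
Subtracting the P sphere from Q and R: z² cancels, leaving linear equations in x and y:
199.2 x − 190.8 y = 26318.17
264.0 x − 67.4 y = 19113.74
Solving: x ≈ 50.698, y ≈ -85.006 km (keep extra digits for the depth step; rounded: 50.7, -85.0).
Then from the P sphere: z² = 128.62² − (x − 4.5)² − (y − 20.2)² with x = 50.698, y = -85.006, so z ≈ 57.797 ≈ 57.8 km.

(50.7, -85.0, 57.8)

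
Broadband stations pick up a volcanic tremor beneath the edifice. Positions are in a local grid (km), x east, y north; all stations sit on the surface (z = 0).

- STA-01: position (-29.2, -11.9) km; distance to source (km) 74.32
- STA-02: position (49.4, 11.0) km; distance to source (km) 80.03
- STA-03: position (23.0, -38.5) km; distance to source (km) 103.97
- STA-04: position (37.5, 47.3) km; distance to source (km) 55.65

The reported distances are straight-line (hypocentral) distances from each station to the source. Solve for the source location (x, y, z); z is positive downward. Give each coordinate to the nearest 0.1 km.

Each station gives a sphere (x−x_i)² + (y−y_i)² + z² = d_i² (stations at z=0).
Subtracting the STA-01 sphere from STA-02 and STA-03: z² cancels, leaving linear equations in x and y:
157.2 x + 45.8 y = 685.77
104.4 x − 53.2 y = -4269.30
Solving: x ≈ -12.100, y ≈ 56.505 km (keep extra digits for the depth step; rounded: -12.1, 56.5).
Then from the STA-01 sphere: z² = 74.32² − (x + 29.2)² − (y + 11.9)² with x = -12.100, y = 56.505, so z ≈ 23.491 ≈ 23.5 km.

x ≈ -12.1 km, y ≈ 56.5 km, depth ≈ 23.5 km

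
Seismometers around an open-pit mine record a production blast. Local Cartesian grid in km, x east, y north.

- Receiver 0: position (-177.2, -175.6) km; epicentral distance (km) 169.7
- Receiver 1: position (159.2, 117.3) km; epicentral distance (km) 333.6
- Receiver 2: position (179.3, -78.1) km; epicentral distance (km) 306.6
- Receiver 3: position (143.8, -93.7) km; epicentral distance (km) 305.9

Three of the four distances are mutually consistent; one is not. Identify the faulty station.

Receiver 2

Solve using three stations at a time. Using Receiver 0, Receiver 1, Receiver 3 (subtract circle equations pairwise → linear system) gives (x, y) ≈ (-149.9, -8.2).
Distances from that point to each station vs reported:
  Receiver 0: calculated 169.6 vs reported 169.7 → residual 0.1 km
  Receiver 1: calculated 333.6 vs reported 333.6 → residual 0.0 km
  Receiver 2: calculated 336.5 vs reported 306.6 → residual 29.9 km
  Receiver 3: calculated 305.9 vs reported 305.9 → residual 0.0 km
Receiver 0, Receiver 1, Receiver 3 are mutually consistent (residuals ≈ 0); Receiver 2 is off by 29.9 km.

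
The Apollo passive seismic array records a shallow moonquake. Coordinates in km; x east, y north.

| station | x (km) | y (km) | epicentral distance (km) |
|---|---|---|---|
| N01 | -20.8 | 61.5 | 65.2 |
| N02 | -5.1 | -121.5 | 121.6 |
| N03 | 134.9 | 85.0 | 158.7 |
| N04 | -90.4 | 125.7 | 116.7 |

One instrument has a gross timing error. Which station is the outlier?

N04

Solve using three stations at a time. Using N01, N02, N03 (subtract circle equations pairwise → linear system) gives (x, y) ≈ (0.9, -0.0).
Distances from that point to each station vs reported:
  N01: calculated 65.2 vs reported 65.2 → residual 0.0 km
  N02: calculated 121.6 vs reported 121.6 → residual 0.0 km
  N03: calculated 158.7 vs reported 158.7 → residual 0.0 km
  N04: calculated 155.4 vs reported 116.7 → residual 38.7 km
N01, N02, N03 are mutually consistent (residuals ≈ 0); N04 is off by 38.7 km.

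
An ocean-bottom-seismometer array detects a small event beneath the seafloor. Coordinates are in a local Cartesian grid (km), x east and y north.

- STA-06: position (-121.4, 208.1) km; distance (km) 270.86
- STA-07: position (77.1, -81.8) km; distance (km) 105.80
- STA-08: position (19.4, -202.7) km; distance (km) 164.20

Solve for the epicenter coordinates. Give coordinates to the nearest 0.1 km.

x ≈ -21.6 km, y ≈ -43.7 km

Circle about each station: (x + 121.4)² + (y − 208.1)² = 270.86²; (x − 77.1)² + (y + 81.8)² = 105.80²; (x − 19.4)² + (y + 202.7)² = 164.20².
Subtracting the STA-06 equation from the STA-07 and STA-08 equations removes the quadratic terms:
397.0 x − 579.8 y = 16763.58
281.6 x − 821.6 y = 29823.58
Solving the 2×2 system: x ≈ -21.6, y ≈ -43.7 km.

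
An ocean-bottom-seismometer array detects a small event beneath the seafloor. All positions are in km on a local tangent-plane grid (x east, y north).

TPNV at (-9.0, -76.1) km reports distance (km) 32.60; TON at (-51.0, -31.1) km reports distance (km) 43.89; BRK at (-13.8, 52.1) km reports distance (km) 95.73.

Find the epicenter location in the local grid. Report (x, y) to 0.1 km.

Circle about each station: (x + 9.0)² + (y + 76.1)² = 32.60²; (x + 51.0)² + (y + 31.1)² = 43.89²; (x + 13.8)² + (y − 52.1)² = 95.73².
Subtracting the TPNV equation from the TON and BRK equations removes the quadratic terms:
-84.0 x + 90.0 y = -3167.57
-9.6 x + 256.4 y = -11068.83
Solving the 2×2 system: x ≈ -8.9, y ≈ -43.5 km.

x ≈ -8.9 km, y ≈ -43.5 km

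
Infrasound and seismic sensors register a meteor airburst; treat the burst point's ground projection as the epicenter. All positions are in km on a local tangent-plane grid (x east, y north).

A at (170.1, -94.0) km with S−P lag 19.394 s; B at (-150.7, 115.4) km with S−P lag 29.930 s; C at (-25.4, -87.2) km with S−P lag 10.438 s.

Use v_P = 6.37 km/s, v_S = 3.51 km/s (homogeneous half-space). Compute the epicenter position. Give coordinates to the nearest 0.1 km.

Distance from S−P lag: d = Δt · v_P v_S / (v_P − v_S) = Δt · (6.37·3.51)/(6.37−3.51) ≈ 7.8177·Δt.
So d_A = 151.62, d_B = 233.98, d_C = 81.60 km.
Circle about each station: (x − 170.1)² + (y + 94.0)² = 151.62²; (x + 150.7)² + (y − 115.4)² = 233.98²; (x + 25.4)² + (y + 87.2)² = 81.60².
Subtracting pairs of circle equations eliminates x²+y² and gives linear equations (the radical axes):
-641.6 x + 418.8 y = -33500.38
-391.0 x + 13.6 y = -13190.95
Solving the 2×2 system: x ≈ 32.7, y ≈ -29.9 km.

x ≈ 32.7 km, y ≈ -29.9 km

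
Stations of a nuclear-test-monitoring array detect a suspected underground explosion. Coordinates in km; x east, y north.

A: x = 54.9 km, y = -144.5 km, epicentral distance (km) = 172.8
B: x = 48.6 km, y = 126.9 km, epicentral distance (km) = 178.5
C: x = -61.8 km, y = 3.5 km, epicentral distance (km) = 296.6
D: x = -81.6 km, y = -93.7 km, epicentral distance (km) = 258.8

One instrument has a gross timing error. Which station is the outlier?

Solve using three stations at a time. Using A, B, D (subtract circle equations pairwise → linear system) gives (x, y) ≈ (163.3, -9.9).
Distances from that point to each station vs reported:
  A: calculated 172.8 vs reported 172.8 → residual 0.0 km
  B: calculated 178.5 vs reported 178.5 → residual 0.0 km
  C: calculated 225.5 vs reported 296.6 → residual 71.1 km
  D: calculated 258.8 vs reported 258.8 → residual 0.0 km
A, B, D are mutually consistent (residuals ≈ 0); C is off by 71.1 km.

C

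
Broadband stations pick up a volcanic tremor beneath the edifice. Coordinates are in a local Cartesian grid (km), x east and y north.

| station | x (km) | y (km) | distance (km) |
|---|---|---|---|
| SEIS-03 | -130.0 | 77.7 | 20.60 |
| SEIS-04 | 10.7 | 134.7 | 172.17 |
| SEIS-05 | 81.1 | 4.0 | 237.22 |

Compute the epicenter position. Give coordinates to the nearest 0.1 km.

x ≈ -147.6 km, y ≈ 67.0 km

Circle about each station: (x + 130.0)² + (y − 77.7)² = 20.60²; (x − 10.7)² + (y − 134.7)² = 172.17²; (x − 81.1)² + (y − 4.0)² = 237.22².
Subtracting pairs of circle equations eliminates x²+y² and gives linear equations (the radical axes):
281.4 x + 114.0 y = -33896.86
422.2 x − 147.4 y = -72193.05
Solving the 2×2 system: x ≈ -147.6, y ≈ 67.0 km.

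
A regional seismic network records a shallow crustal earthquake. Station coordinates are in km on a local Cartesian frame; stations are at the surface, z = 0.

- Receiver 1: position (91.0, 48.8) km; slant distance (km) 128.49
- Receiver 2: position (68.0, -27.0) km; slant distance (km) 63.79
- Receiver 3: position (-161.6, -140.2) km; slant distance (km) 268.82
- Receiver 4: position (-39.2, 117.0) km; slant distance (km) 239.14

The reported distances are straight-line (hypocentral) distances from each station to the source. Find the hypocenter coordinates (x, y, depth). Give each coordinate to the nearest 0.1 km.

x ≈ 98.4 km, y ≈ -76.9 km, depth ≈ 25.6 km

Each station gives a sphere (x−x_i)² + (y−y_i)² + z² = d_i² (stations at z=0).
Subtracting the Receiver 1 sphere from Receiver 2 and Receiver 3: z² cancels, leaving linear equations in x and y:
-46.0 x − 151.6 y = 7131.08
-505.2 x − 378.0 y = -20646.35
Solving: x ≈ 98.404, y ≈ -76.897 km (keep extra digits for the depth step; rounded: 98.4, -76.9).
Then from the Receiver 1 sphere: z² = 128.49² − (x − 91.0)² − (y − 48.8)² with x = 98.404, y = -76.897, so z ≈ 25.595 ≈ 25.6 km.
Check against Receiver 4 (with the unrounded solution): distance 239.14 ≈ 239.14 km. ✓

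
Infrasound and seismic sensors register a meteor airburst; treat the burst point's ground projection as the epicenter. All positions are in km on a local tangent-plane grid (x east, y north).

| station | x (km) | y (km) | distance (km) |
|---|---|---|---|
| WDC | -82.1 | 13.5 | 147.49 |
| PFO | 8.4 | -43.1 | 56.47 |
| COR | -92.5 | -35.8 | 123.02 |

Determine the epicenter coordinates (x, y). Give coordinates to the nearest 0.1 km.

Circle about each station: (x + 82.1)² + (y − 13.5)² = 147.49²; (x − 8.4)² + (y + 43.1)² = 56.47²; (x + 92.5)² + (y + 35.8)² = 123.02².
Subtracting the WDC equation from the PFO and COR equations removes the quadratic terms:
181.0 x − 113.2 y = 13569.95
-20.8 x − 98.6 y = 9534.61
Solving the 2×2 system: x ≈ 12.8, y ≈ -99.4 km.

12.8 km east, -99.4 km north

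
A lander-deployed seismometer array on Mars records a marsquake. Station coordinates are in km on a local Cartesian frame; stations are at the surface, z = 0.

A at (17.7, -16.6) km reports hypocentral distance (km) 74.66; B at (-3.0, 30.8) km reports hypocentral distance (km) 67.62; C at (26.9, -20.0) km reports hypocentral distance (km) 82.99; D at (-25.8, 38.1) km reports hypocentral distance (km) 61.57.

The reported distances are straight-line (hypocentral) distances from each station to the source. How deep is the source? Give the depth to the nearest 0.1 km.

z ≈ 40.2 km

Each station gives a sphere (x−x_i)² + (y−y_i)² + z² = d_i² (stations at z=0).
Subtracting the A sphere from B and C: z² cancels, leaving linear equations in x and y:
-41.4 x + 94.8 y = 1370.44
18.4 x − 6.8 y = -778.46
Solving: x ≈ -44.079, y ≈ -4.794 km (keep extra digits for the depth step; rounded: -44.1, -4.8).
Then from the A sphere: z² = 74.66² − (x − 17.7)² − (y + 16.6)² with x = -44.079, y = -4.794, so z ≈ 40.225 ≈ 40.2 km.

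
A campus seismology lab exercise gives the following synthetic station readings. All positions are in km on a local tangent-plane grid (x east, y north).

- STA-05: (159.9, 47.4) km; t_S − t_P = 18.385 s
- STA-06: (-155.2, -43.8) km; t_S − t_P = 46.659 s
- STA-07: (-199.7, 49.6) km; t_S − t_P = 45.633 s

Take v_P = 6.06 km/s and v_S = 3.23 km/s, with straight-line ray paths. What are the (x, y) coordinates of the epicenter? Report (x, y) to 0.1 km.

x ≈ 96.8 km, y ≈ 157.8 km

Distance from S−P lag: d = Δt · v_P v_S / (v_P − v_S) = Δt · (6.06·3.23)/(6.06−3.23) ≈ 6.9165·Δt.
So d_STA-05 = 127.16, d_STA-06 = 322.72, d_STA-07 = 315.62 km.
Circle about each station: (x − 159.9)² + (y − 47.4)² = 127.16²; (x + 155.2)² + (y + 43.8)² = 322.72²; (x + 199.7)² + (y − 49.6)² = 315.62².
Subtracting pairs of circle equations eliminates x²+y² and gives linear equations (the radical axes):
-630.2 x − 182.4 y = -89787.82
-719.2 x + 4.4 y = -68920.84
Solving the 2×2 system: x ≈ 96.8, y ≈ 157.8 km.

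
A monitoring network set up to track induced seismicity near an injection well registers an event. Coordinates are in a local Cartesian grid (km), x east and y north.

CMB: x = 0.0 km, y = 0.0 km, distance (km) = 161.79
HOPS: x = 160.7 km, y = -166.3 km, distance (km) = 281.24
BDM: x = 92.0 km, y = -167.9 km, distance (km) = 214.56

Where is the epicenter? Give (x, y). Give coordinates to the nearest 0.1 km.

-115.5 km east, -113.3 km north

Circle about each station: x² + y² = 161.79²; (x − 160.7)² + (y + 166.3)² = 281.24²; (x − 92.0)² + (y + 167.9)² = 214.56².
Subtracting pairs of circle equations eliminates x²+y² and gives linear equations (the radical axes):
321.4 x − 332.6 y = 560.25
184.0 x − 335.8 y = 16794.42
Solving the 2×2 system: x ≈ -115.5, y ≈ -113.3 km.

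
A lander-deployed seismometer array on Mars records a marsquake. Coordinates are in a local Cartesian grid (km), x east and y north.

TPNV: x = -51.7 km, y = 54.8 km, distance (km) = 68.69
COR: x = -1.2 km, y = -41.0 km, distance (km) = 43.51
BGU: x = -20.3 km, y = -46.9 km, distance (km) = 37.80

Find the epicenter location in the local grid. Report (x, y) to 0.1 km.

-33.0 km east, -11.3 km north

Circle about each station: (x + 51.7)² + (y − 54.8)² = 68.69²; (x + 1.2)² + (y + 41.0)² = 43.51²; (x + 20.3)² + (y + 46.9)² = 37.80².
Subtracting pairs of circle equations eliminates x²+y² and gives linear equations (the radical axes):
101.0 x − 191.6 y = -1168.29
62.8 x − 203.4 y = 225.25
Solving the 2×2 system: x ≈ -33.0, y ≈ -11.3 km.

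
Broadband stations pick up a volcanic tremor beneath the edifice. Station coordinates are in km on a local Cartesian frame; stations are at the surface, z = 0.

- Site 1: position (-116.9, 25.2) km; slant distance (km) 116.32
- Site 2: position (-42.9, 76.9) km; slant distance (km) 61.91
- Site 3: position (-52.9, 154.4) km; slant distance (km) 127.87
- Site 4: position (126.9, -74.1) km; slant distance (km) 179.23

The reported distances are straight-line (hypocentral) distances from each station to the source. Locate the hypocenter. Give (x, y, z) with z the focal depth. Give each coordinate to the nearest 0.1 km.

Each station gives a sphere (x−x_i)² + (y−y_i)² + z² = d_i² (stations at z=0).
Subtracting the Site 1 sphere from Site 2 and Site 3: z² cancels, leaving linear equations in x and y:
148.0 x + 103.4 y = 3150.86
128.0 x + 258.4 y = 9516.73
Solving: x ≈ -6.792, y ≈ 40.194 km (keep extra digits for the depth step; rounded: -6.8, 40.2).
Then from the Site 1 sphere: z² = 116.32² − (x + 116.9)² − (y − 25.2)² with x = -6.792, y = 40.194, so z ≈ 34.377 ≈ 34.4 km.

x ≈ -6.8 km, y ≈ 40.2 km, depth ≈ 34.4 km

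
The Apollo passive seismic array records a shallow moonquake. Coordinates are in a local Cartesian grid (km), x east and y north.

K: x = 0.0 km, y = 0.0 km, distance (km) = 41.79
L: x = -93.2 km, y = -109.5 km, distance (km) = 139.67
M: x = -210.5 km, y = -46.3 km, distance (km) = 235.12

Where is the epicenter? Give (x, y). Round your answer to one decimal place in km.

24.3 km east, -34.0 km north

Circle about each station: x² + y² = 41.79²; (x + 93.2)² + (y + 109.5)² = 139.67²; (x + 210.5)² + (y + 46.3)² = 235.12².
Subtracting pairs of circle equations eliminates x²+y² and gives linear equations (the radical axes):
-186.4 x − 219.0 y = 2915.19
-421.0 x − 92.6 y = -7081.07
Solving the 2×2 system: x ≈ 24.3, y ≈ -34.0 km.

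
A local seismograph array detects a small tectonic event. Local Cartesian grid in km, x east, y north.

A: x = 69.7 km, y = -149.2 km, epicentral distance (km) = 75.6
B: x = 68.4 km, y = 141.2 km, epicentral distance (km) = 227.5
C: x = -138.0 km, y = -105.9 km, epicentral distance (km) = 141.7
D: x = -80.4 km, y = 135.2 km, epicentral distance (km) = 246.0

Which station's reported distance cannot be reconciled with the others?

C

Solve using three stations at a time. Using A, B, D (subtract circle equations pairwise → linear system) gives (x, y) ≈ (32.4, -83.4).
Distances from that point to each station vs reported:
  A: calculated 75.6 vs reported 75.6 → residual 0.0 km
  B: calculated 227.5 vs reported 227.5 → residual 0.0 km
  C: calculated 171.8 vs reported 141.7 → residual 30.1 km
  D: calculated 246.0 vs reported 246.0 → residual 0.0 km
A, B, D are mutually consistent (residuals ≈ 0); C is off by 30.1 km.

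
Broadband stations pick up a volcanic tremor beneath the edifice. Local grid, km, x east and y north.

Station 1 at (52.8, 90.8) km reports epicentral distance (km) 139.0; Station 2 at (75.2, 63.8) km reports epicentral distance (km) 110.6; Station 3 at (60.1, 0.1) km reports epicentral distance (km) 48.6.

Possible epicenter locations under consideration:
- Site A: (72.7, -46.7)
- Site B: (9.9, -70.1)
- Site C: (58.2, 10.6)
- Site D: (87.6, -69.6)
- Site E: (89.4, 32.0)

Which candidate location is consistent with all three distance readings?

For each candidate, compare |candidate − station| to the reported distance:
Site A: residuals Station 1 0.1, Station 2 0.1, Station 3 0.1 → max 0.1 km
Site B: residuals Station 1 27.5, Station 2 38.4, Station 3 37.7 → max 38.4 km
Site C: residuals Station 1 58.6, Station 2 54.7, Station 3 37.9 → max 58.6 km
Site D: residuals Station 1 25.1, Station 2 23.4, Station 3 26.3 → max 26.3 km
Site E: residuals Station 1 69.7, Station 2 75.8, Station 3 5.3 → max 75.8 km
Only Site A has all residuals ≈ 0.

Site A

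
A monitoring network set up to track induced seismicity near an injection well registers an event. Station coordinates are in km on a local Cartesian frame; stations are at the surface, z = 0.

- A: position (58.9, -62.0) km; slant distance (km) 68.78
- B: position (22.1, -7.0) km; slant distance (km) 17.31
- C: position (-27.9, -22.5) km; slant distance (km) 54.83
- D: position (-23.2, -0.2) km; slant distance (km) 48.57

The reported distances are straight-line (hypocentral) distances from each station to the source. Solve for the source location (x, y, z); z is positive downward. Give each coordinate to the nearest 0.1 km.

Each station gives a sphere (x−x_i)² + (y−y_i)² + z² = d_i² (stations at z=0).
Subtracting the A sphere from B and C: z² cancels, leaving linear equations in x and y:
-73.6 x + 110.0 y = -2344.75
-173.6 x + 79.0 y = -4304.19
Solving: x ≈ 21.701, y ≈ -6.796 km (keep extra digits for the depth step; rounded: 21.7, -6.8).
Then from the A sphere: z² = 68.78² − (x − 58.9)² − (y + 62.0)² with x = 21.701, y = -6.796, so z ≈ 17.304 ≈ 17.3 km.

x ≈ 21.7 km, y ≈ -6.8 km, depth ≈ 17.3 km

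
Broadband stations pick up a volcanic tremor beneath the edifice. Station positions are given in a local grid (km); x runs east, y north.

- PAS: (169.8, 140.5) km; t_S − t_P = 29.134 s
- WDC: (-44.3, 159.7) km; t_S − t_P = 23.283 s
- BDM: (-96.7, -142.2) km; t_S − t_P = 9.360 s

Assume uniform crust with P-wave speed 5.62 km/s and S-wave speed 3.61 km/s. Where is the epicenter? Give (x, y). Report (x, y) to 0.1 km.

Distance from S−P lag: d = Δt · v_P v_S / (v_P − v_S) = Δt · (5.62·3.61)/(5.62−3.61) ≈ 10.0936·Δt.
So d_PAS = 294.07, d_WDC = 235.01, d_BDM = 94.48 km.
Circle about each station: (x − 169.8)² + (y − 140.5)² = 294.07²; (x + 44.3)² + (y − 159.7)² = 235.01²; (x + 96.7)² + (y + 142.2)² = 94.48².
Subtracting the PAS equation from the WDC and BDM equations removes the quadratic terms:
-428.2 x + 38.4 y = 10141.75
-533.0 x − 565.4 y = 58550.13
Solving the 2×2 system: x ≈ -30.4, y ≈ -74.9 km.

(-30.4, -74.9)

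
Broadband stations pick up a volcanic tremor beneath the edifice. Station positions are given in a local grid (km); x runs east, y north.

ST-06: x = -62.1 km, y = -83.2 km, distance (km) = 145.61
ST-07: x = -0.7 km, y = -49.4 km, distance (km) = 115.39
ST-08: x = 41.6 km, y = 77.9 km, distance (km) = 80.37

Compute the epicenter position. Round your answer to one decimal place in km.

Circle about each station: (x + 62.1)² + (y + 83.2)² = 145.61²; (x + 0.7)² + (y + 49.4)² = 115.39²; (x − 41.6)² + (y − 77.9)² = 80.37².
Subtracting the ST-06 equation from the ST-07 and ST-08 equations removes the quadratic terms:
122.8 x + 67.6 y = -450.38
207.4 x + 322.2 y = 11763.26
Solving the 2×2 system: x ≈ -36.8, y ≈ 60.2 km.

-36.8 km east, 60.2 km north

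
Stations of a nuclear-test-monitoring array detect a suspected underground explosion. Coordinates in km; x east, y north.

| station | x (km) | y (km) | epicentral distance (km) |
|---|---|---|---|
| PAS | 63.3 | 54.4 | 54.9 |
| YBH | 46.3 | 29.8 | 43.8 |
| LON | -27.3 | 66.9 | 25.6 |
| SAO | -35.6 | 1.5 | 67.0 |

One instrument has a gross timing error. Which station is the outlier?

LON

Solve using three stations at a time. Using PAS, YBH, SAO (subtract circle equations pairwise → linear system) gives (x, y) ≈ (8.6, 51.8).
Distances from that point to each station vs reported:
  PAS: calculated 54.8 vs reported 54.9 → residual 0.1 km
  YBH: calculated 43.7 vs reported 43.8 → residual 0.1 km
  LON: calculated 38.9 vs reported 25.6 → residual 13.3 km
  SAO: calculated 66.9 vs reported 67.0 → residual 0.1 km
PAS, YBH, SAO are mutually consistent (residuals ≈ 0); LON is off by 13.3 km.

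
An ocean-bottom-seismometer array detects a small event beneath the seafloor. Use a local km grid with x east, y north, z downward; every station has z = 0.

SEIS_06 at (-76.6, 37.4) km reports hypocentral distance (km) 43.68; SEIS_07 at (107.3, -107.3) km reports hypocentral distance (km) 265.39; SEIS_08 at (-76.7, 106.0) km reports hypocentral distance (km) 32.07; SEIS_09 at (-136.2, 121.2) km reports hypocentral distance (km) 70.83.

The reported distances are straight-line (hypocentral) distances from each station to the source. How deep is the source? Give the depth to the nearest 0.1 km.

Each station gives a sphere (x−x_i)² + (y−y_i)² + z² = d_i² (stations at z=0).
Subtracting the SEIS_06 sphere from SEIS_07 and SEIS_08: z² cancels, leaving linear equations in x and y:
367.8 x − 289.4 y = -52763.65
-0.2 x + 137.2 y = 10732.03
Solving: x ≈ -82.003, y ≈ 78.102 km (keep extra digits for the depth step; rounded: -82.0, 78.1).
Then from the SEIS_06 sphere: z² = 43.68² − (x + 76.6)² − (y − 37.4)² with x = -82.003, y = 78.102, so z ≈ 14.903 ≈ 14.9 km.
Check against SEIS_09 (with the unrounded solution): distance 70.83 ≈ 70.83 km. ✓

14.9 km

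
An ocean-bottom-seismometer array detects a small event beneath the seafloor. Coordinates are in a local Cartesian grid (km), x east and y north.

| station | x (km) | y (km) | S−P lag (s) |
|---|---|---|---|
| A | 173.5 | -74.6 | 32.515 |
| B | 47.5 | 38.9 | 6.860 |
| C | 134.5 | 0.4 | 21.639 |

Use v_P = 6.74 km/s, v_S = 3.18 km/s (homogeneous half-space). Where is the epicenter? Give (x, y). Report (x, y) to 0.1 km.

Distance from S−P lag: d = Δt · v_P v_S / (v_P − v_S) = Δt · (6.74·3.18)/(6.74−3.18) ≈ 6.0206·Δt.
So d_A = 195.76, d_B = 41.30, d_C = 130.28 km.
Circle about each station: (x − 173.5)² + (y + 74.6)² = 195.76²; (x − 47.5)² + (y − 38.9)² = 41.30²; (x − 134.5)² + (y − 0.4)² = 130.28².
Subtracting the A equation from the B and C equations removes the quadratic terms:
-252.0 x + 227.0 y = 4718.34
-78.0 x + 150.0 y = 3772.10
Solving the 2×2 system: x ≈ 7.4, y ≈ 29.0 km.
Check against A (with the unrounded x, y): √((x − 173.5)²+(y + 74.6)²) = 195.76 ≈ 195.76 km. ✓

7.4 km east, 29.0 km north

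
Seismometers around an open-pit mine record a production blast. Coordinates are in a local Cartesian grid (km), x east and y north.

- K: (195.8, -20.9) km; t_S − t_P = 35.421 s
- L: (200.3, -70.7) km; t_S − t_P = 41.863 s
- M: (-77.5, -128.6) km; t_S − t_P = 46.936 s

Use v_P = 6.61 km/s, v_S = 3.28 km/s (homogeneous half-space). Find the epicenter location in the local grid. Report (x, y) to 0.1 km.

(43.3, 152.1)

Distance from S−P lag: d = Δt · v_P v_S / (v_P − v_S) = Δt · (6.61·3.28)/(6.61−3.28) ≈ 6.5108·Δt.
So d_K = 230.62, d_L = 272.56, d_M = 305.59 km.
Circle about each station: (x − 195.8)² + (y + 20.9)² = 230.62²; (x − 200.3)² + (y + 70.7)² = 272.56²; (x + 77.5)² + (y + 128.6)² = 305.59².
Subtracting the K equation from the L and M equations removes the quadratic terms:
9.0 x − 99.6 y = -14759.24
-546.6 x − 215.4 y = -56429.90
Solving the 2×2 system: x ≈ 43.3, y ≈ 152.1 km.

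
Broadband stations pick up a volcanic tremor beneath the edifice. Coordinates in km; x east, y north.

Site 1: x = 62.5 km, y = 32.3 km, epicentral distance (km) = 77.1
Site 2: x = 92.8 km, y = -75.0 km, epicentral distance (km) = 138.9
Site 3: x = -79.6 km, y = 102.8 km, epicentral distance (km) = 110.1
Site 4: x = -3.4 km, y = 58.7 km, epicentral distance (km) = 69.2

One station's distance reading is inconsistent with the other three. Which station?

Site 4

Solve using three stations at a time. Using Site 1, Site 2, Site 3 (subtract circle equations pairwise → linear system) gives (x, y) ≈ (-12.7, 15.3).
Distances from that point to each station vs reported:
  Site 1: calculated 77.1 vs reported 77.1 → residual 0.0 km
  Site 2: calculated 138.9 vs reported 138.9 → residual 0.0 km
  Site 3: calculated 110.1 vs reported 110.1 → residual 0.0 km
  Site 4: calculated 44.4 vs reported 69.2 → residual 24.8 km
Site 1, Site 2, Site 3 are mutually consistent (residuals ≈ 0); Site 4 is off by 24.8 km.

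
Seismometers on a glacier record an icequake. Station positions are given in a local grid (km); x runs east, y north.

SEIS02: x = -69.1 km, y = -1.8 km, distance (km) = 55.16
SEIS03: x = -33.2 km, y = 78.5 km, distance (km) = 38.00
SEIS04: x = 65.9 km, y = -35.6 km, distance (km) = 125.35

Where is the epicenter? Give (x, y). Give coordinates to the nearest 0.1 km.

-33.7 km east, 40.5 km north

Circle about each station: (x + 69.1)² + (y + 1.8)² = 55.16²; (x + 33.2)² + (y − 78.5)² = 38.00²; (x − 65.9)² + (y + 35.6)² = 125.35².
Subtracting the SEIS02 equation from the SEIS03 and SEIS04 equations removes the quadratic terms:
71.8 x + 160.6 y = 4085.07
270.0 x − 67.6 y = -11837.88
Solving the 2×2 system: x ≈ -33.7, y ≈ 40.5 km.
Check against SEIS02 (with the unrounded x, y): √((x + 69.1)²+(y + 1.8)²) = 55.16 ≈ 55.16 km. ✓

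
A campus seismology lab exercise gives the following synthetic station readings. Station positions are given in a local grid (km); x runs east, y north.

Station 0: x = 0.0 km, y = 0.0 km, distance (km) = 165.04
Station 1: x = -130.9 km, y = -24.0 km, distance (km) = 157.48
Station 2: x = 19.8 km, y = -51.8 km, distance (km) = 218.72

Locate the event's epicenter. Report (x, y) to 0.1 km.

(-100.9, 130.6)

Circle about each station: x² + y² = 165.04²; (x + 130.9)² + (y + 24.0)² = 157.48²; (x − 19.8)² + (y + 51.8)² = 218.72².
Subtracting the Station 0 equation from the Station 1 and Station 2 equations removes the quadratic terms:
-261.8 x − 48.0 y = 20149.06
39.6 x − 103.6 y = -17524.96
Solving the 2×2 system: x ≈ -100.9, y ≈ 130.6 km.
Check against Station 0 (with the unrounded x, y): √(x²+y²) = 165.03 ≈ 165.04 km. ✓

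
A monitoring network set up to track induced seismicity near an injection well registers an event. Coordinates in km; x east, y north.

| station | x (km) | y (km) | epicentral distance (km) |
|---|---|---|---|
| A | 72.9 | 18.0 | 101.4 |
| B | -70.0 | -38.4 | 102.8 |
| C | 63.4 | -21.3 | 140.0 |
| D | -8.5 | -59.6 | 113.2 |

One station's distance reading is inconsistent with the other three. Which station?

Solve using three stations at a time. Using A, B, D (subtract circle equations pairwise → linear system) gives (x, y) ≈ (-22.4, 52.8).
Distances from that point to each station vs reported:
  A: calculated 101.5 vs reported 101.4 → residual 0.1 km
  B: calculated 102.9 vs reported 102.8 → residual 0.1 km
  C: calculated 113.4 vs reported 140.0 → residual 26.6 km
  D: calculated 113.3 vs reported 113.2 → residual 0.1 km
A, B, D are mutually consistent (residuals ≈ 0); C is off by 26.6 km.

C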